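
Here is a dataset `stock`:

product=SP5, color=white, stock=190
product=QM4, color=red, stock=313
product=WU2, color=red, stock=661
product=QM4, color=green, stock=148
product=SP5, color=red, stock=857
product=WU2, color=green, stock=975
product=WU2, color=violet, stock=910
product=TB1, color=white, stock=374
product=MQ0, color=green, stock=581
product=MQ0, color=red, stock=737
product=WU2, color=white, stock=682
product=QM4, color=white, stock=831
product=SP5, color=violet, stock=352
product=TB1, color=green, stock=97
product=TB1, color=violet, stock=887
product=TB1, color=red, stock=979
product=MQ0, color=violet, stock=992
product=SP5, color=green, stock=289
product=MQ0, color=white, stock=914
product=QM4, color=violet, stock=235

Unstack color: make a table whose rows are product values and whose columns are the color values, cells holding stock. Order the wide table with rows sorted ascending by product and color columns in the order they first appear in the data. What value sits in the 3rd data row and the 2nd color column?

With rows sorted ascending by product, row 3 is product=SP5. color columns in first-appearance order: white, red, green, violet; column 2 is red.
Long rows with product=SP5, color=red: stock = 857.

857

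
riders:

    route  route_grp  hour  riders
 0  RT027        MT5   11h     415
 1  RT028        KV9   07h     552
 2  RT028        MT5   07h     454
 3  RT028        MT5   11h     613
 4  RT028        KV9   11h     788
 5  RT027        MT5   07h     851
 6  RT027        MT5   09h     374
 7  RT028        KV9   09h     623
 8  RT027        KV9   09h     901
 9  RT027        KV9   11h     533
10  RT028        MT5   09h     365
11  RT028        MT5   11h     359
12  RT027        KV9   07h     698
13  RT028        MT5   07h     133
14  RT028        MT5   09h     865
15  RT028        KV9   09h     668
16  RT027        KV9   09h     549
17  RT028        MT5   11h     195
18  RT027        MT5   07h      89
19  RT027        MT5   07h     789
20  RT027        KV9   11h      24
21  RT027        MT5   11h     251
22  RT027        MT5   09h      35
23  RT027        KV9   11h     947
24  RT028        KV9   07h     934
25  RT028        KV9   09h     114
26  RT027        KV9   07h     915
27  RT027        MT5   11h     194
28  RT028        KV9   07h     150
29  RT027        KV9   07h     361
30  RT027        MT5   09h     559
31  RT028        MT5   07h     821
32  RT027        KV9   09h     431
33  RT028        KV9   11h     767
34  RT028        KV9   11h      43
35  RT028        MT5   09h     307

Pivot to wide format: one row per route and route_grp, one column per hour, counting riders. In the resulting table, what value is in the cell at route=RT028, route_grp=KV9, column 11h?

3

Rows with route=RT028, route_grp=KV9 and hour=11h: riders values are 788, 767, 43.
3 rows match — count = 3.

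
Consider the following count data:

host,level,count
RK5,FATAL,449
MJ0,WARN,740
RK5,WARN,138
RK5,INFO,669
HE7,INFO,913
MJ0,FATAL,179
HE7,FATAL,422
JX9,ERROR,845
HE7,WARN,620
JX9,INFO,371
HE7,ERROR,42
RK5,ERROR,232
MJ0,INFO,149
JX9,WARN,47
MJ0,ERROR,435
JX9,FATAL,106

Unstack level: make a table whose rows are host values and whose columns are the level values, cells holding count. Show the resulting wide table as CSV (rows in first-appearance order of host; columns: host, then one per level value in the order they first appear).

host,FATAL,WARN,INFO,ERROR
RK5,449,138,669,232
MJ0,179,740,149,435
HE7,422,620,913,42
JX9,106,47,371,845

Columns: host plus the 4 distinct level values (FATAL, WARN, INFO, ERROR).
For example, row RK5 column FATAL takes count=449 from the long row (RK5, FATAL).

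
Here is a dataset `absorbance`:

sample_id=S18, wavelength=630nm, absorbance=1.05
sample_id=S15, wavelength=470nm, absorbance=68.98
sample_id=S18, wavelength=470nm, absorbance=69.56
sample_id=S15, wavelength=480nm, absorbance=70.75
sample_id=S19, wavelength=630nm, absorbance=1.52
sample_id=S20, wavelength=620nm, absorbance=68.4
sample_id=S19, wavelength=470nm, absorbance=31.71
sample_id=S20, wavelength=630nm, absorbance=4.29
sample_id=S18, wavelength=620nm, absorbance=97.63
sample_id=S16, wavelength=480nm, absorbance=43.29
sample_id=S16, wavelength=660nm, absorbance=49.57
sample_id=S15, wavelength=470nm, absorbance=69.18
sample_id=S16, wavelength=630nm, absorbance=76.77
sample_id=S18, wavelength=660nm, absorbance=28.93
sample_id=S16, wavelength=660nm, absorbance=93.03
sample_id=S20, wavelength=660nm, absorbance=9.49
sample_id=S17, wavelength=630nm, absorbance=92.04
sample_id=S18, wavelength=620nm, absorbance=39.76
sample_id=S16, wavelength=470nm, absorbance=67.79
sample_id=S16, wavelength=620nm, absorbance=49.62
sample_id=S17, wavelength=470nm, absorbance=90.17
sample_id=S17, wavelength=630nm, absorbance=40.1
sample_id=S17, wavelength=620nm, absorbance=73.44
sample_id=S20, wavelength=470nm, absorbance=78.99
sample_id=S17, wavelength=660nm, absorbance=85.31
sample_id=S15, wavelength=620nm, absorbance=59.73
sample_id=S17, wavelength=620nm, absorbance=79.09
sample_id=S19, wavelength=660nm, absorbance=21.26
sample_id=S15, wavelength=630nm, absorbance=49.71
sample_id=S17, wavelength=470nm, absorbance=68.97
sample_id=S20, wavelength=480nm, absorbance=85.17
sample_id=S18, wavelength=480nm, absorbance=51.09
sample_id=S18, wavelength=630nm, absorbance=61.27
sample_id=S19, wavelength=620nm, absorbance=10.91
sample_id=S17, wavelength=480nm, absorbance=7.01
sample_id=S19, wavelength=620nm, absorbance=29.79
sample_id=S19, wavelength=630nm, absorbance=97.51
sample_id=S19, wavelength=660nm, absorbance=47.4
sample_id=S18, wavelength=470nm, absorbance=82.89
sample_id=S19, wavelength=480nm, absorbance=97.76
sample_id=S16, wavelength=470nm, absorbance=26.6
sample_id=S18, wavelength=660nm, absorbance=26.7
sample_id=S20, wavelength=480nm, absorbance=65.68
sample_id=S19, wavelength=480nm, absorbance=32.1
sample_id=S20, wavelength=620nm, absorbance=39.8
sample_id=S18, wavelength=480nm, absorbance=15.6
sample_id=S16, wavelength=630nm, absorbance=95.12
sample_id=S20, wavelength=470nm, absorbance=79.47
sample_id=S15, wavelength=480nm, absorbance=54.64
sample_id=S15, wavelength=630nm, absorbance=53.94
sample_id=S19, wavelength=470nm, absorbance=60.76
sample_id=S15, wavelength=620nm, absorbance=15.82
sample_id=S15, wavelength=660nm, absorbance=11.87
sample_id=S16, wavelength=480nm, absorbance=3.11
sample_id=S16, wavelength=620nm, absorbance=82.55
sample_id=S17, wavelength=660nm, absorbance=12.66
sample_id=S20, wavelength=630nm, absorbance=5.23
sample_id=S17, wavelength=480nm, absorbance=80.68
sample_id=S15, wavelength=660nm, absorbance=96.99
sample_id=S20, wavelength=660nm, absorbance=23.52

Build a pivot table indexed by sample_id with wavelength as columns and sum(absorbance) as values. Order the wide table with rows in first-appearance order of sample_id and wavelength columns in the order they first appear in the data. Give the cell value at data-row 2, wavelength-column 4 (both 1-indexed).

With rows in first-appearance order of sample_id, row 2 is sample_id=S15. wavelength columns in first-appearance order: 630nm, 470nm, 480nm, 620nm, 660nm; column 4 is 620nm.
Long rows with sample_id=S15, wavelength=620nm: 59.73 + 15.82 = 75.55.

75.55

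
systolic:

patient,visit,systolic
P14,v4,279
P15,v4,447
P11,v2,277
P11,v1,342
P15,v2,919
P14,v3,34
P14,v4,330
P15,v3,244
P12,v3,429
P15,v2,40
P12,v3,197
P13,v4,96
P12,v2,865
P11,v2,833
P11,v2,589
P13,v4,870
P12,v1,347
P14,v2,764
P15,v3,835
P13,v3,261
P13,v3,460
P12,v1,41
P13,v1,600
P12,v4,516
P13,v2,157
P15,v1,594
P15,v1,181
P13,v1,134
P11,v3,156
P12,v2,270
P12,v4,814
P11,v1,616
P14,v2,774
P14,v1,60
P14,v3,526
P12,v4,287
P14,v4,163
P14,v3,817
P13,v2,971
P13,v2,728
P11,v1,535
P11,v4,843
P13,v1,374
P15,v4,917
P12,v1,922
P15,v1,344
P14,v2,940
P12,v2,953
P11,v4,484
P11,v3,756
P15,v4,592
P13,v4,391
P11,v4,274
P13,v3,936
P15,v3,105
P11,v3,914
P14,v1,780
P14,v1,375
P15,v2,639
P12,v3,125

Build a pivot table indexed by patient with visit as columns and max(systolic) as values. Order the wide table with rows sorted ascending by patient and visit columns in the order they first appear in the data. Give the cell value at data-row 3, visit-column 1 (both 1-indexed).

With rows sorted ascending by patient, row 3 is patient=P13. visit columns in first-appearance order: v4, v2, v1, v3; column 1 is v4.
Long rows with patient=P13, visit=v4: max(96, 870, 391) = 870.

870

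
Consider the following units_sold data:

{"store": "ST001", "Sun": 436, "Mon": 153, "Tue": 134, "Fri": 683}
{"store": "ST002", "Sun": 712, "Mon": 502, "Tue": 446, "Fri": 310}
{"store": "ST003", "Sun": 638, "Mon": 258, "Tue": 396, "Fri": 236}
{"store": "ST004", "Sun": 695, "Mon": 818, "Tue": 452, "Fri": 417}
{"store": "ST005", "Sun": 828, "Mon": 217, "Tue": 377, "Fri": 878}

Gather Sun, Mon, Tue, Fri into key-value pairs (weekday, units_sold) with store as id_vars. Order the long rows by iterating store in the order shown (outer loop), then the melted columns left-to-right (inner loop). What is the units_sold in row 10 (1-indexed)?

258

20 rows total (5 × 4). Row 10: index ⌊(10-1)/4⌋ = 2 into store → ST003; (10-1) mod 4 = 1 into the melted columns → Mon.
So row 10 is (ST003, Mon, 258); units_sold = 258.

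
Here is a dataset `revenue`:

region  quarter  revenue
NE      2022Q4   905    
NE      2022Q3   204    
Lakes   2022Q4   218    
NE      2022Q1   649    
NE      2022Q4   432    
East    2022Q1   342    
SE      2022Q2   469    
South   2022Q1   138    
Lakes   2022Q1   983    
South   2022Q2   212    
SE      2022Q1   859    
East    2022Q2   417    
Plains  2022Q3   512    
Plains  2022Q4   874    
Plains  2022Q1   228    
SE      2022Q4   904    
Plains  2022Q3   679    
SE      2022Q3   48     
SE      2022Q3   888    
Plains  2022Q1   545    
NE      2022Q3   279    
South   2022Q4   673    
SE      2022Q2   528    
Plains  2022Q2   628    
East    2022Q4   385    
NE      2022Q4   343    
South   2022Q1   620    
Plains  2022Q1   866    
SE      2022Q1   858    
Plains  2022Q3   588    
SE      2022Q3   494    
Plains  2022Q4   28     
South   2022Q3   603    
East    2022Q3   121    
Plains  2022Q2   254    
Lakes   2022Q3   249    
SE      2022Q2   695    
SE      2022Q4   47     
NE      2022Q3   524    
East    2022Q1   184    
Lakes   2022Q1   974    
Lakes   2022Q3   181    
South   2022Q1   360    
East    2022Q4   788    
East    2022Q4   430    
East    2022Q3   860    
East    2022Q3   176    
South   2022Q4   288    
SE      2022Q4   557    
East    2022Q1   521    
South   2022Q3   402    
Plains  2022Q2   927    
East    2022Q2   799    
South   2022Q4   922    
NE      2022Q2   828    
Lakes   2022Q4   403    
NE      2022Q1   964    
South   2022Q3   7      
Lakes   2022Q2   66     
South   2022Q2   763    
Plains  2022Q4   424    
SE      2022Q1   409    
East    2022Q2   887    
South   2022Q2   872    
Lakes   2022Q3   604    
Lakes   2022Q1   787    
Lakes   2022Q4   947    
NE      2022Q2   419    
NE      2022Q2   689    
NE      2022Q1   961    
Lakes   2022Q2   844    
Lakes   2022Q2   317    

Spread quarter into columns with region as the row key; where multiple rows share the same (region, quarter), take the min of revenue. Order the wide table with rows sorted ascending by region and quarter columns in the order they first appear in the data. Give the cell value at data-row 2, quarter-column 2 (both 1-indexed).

181

With rows sorted ascending by region, row 2 is region=Lakes. quarter columns in first-appearance order: 2022Q4, 2022Q3, 2022Q1, 2022Q2; column 2 is 2022Q3.
Long rows with region=Lakes, quarter=2022Q3: min(249, 181, 604) = 181.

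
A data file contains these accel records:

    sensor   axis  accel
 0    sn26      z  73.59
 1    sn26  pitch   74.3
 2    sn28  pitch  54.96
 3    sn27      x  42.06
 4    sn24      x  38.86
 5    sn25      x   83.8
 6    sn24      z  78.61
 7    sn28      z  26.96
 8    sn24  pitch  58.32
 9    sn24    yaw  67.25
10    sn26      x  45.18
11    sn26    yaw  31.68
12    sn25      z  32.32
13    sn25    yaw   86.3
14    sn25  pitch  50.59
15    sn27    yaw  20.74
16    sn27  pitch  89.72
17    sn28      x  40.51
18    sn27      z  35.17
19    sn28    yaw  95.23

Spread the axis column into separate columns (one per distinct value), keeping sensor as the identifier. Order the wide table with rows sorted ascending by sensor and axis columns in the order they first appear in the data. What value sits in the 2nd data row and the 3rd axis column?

With rows sorted ascending by sensor, row 2 is sensor=sn25. axis columns in first-appearance order: z, pitch, x, yaw; column 3 is x.
Long rows with sensor=sn25, axis=x: accel = 83.8.

83.8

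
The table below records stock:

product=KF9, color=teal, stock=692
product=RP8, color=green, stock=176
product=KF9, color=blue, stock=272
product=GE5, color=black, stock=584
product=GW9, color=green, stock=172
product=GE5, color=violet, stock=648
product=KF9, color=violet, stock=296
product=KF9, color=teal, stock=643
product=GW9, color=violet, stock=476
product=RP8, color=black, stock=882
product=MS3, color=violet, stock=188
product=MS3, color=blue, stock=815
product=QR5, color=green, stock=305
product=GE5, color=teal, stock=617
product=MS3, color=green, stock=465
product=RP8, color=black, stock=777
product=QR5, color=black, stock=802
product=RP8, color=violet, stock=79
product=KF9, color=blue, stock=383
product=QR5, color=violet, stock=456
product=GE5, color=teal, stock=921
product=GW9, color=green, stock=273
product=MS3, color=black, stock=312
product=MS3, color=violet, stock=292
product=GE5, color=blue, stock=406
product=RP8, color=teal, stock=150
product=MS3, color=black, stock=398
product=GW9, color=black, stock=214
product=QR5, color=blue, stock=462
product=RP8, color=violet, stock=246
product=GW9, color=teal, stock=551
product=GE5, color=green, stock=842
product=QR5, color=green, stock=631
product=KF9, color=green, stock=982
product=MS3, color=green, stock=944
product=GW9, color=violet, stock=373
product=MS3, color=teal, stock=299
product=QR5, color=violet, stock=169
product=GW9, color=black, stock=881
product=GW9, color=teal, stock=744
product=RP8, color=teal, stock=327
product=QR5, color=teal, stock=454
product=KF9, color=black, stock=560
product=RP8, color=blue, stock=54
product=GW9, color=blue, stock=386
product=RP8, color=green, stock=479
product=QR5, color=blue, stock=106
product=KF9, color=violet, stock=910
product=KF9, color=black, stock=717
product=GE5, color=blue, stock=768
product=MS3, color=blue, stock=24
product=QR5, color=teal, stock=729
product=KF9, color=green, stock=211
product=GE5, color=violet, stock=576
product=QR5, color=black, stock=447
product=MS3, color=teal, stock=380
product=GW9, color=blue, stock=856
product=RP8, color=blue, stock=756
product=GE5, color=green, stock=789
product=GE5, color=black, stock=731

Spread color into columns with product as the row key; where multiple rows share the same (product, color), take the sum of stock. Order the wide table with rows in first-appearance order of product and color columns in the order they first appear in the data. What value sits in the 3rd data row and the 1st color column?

With rows in first-appearance order of product, row 3 is product=GE5. color columns in first-appearance order: teal, green, blue, black, violet; column 1 is teal.
Long rows with product=GE5, color=teal: 617 + 921 = 1538.

1538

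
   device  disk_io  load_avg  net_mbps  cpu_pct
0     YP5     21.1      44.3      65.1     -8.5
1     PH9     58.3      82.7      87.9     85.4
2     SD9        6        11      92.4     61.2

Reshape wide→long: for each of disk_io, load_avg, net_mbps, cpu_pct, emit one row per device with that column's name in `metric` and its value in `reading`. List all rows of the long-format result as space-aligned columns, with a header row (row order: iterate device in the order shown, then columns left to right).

Each (device, column) pair becomes one row: 3 × 4 = 12 rows.
For example, (YP5, disk_io) → reading=21.1.

device  metric    reading
YP5     disk_io   21.1   
YP5     load_avg  44.3   
YP5     net_mbps  65.1   
YP5     cpu_pct   -8.5   
PH9     disk_io   58.3   
PH9     load_avg  82.7   
PH9     net_mbps  87.9   
PH9     cpu_pct   85.4   
SD9     disk_io   6      
SD9     load_avg  11     
SD9     net_mbps  92.4   
SD9     cpu_pct   61.2   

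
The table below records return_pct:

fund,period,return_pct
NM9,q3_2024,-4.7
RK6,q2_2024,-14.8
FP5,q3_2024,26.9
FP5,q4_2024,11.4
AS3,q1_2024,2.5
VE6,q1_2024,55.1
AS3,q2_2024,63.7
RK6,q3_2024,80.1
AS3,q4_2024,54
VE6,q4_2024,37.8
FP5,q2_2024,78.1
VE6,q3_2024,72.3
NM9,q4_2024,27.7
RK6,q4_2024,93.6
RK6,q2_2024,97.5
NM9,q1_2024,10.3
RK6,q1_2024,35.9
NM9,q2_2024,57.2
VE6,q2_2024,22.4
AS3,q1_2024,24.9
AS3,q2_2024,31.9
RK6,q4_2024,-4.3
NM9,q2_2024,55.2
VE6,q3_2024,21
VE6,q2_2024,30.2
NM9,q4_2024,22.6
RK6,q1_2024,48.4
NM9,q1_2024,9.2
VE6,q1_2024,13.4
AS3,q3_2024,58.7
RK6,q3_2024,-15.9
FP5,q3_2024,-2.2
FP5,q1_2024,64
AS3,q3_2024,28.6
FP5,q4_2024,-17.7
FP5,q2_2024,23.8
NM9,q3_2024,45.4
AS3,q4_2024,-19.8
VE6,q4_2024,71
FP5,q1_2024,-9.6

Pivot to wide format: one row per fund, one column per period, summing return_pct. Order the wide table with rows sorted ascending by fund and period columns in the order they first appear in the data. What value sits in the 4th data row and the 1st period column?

With rows sorted ascending by fund, row 4 is fund=RK6. period columns in first-appearance order: q3_2024, q2_2024, q4_2024, q1_2024; column 1 is q3_2024.
Long rows with fund=RK6, period=q3_2024: 80.1 + -15.9 = 64.2.

64.2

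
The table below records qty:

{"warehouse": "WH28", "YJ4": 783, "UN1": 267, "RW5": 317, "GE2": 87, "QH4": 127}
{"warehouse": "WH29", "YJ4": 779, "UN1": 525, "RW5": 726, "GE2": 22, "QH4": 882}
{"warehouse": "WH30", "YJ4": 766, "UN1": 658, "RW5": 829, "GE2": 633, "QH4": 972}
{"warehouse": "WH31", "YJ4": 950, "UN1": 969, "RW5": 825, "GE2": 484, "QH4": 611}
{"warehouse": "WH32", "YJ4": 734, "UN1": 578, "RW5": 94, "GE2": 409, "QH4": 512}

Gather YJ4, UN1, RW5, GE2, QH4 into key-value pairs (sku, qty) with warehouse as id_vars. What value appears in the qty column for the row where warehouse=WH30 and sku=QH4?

Unpivoting turns each (warehouse, wide-column) pair into one long row.
The wide cell at row WH30, column QH4 holds 972, so the long row (WH30, QH4) has qty=972.

972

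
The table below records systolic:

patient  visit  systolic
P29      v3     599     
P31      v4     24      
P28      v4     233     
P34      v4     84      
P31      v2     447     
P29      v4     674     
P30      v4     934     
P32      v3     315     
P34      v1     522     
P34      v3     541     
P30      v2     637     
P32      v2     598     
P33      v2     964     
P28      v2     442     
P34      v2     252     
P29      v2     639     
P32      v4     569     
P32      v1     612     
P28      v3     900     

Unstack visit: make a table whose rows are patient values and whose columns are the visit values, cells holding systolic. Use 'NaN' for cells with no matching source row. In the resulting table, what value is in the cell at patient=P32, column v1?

612

The long row with patient=P32, visit=v1 has systolic=612.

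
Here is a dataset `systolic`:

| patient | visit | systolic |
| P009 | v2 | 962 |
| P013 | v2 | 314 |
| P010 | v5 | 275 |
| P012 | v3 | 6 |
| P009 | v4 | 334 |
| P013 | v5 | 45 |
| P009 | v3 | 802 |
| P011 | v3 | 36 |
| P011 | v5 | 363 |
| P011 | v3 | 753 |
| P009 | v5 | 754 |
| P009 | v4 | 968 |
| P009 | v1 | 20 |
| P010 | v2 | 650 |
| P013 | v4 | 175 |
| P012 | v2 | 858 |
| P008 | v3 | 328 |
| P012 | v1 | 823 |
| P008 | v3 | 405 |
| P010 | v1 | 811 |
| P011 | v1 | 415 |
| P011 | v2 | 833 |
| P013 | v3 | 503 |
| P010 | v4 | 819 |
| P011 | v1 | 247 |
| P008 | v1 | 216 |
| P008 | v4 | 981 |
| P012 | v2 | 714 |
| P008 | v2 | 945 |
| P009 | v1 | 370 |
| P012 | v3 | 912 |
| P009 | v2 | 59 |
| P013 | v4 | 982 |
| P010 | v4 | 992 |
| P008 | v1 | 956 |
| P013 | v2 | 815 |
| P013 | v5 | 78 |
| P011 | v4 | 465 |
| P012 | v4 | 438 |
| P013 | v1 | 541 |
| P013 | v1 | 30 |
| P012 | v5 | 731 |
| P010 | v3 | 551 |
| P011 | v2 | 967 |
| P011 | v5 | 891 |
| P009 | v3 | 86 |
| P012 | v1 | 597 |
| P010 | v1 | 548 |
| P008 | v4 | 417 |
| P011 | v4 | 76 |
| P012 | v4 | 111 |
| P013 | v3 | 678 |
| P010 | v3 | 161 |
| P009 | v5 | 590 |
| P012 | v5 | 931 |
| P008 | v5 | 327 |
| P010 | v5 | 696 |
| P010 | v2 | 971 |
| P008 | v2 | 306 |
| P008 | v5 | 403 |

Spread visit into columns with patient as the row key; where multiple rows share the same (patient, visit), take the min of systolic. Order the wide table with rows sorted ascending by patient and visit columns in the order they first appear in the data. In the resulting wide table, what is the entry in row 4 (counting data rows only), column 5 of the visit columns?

247

With rows sorted ascending by patient, row 4 is patient=P011. visit columns in first-appearance order: v2, v5, v3, v4, v1; column 5 is v1.
Long rows with patient=P011, visit=v1: min(415, 247) = 247.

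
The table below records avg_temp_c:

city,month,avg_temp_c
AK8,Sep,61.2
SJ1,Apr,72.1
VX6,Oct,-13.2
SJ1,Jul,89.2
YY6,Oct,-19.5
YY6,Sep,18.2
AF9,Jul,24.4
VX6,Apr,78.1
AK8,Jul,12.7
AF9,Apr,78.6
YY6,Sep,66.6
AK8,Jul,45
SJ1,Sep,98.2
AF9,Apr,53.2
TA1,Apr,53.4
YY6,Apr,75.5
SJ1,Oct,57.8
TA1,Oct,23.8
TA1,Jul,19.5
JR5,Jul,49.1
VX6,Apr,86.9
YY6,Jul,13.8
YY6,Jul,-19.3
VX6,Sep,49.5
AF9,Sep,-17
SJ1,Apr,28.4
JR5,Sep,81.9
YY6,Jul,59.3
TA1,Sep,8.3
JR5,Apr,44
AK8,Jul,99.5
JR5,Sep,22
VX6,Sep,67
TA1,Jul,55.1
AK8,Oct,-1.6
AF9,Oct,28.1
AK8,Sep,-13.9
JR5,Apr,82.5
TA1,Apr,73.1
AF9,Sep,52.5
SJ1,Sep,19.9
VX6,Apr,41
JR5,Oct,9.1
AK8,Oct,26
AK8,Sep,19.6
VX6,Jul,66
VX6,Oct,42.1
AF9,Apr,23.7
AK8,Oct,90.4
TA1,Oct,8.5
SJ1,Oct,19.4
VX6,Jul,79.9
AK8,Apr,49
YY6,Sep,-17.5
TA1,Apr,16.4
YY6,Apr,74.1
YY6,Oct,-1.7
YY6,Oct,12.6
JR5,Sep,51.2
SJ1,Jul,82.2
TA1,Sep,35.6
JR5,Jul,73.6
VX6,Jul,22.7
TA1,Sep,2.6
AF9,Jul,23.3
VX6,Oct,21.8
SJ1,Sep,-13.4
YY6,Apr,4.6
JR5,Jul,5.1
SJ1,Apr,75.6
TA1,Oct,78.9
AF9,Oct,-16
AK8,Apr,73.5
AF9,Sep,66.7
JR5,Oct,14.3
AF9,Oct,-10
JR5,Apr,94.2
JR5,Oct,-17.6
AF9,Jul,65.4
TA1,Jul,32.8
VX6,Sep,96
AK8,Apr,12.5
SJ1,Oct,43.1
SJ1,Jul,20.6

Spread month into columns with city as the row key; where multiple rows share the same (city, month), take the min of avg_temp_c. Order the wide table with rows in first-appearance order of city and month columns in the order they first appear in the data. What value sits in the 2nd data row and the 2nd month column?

28.4

With rows in first-appearance order of city, row 2 is city=SJ1. month columns in first-appearance order: Sep, Apr, Oct, Jul; column 2 is Apr.
Long rows with city=SJ1, month=Apr: min(72.1, 28.4, 75.6) = 28.4.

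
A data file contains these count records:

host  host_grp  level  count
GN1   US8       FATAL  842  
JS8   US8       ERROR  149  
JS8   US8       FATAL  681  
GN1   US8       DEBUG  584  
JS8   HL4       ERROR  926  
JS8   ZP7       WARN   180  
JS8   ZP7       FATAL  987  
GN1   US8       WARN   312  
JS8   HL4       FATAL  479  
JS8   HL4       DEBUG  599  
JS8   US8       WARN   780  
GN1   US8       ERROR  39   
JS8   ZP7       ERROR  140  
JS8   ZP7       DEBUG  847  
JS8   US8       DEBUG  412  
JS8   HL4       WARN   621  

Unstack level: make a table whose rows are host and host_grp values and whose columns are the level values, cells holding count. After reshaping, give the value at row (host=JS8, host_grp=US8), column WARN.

780

Wide layout: rows indexed by host and host_grp, columns are the 4 distinct level values (FATAL, ERROR, DEBUG, WARN).
Cell (host=JS8, host_grp=US8, level=WARN) draws from the long row where host=JS8, host_grp=US8 and level=WARN, which has count=780.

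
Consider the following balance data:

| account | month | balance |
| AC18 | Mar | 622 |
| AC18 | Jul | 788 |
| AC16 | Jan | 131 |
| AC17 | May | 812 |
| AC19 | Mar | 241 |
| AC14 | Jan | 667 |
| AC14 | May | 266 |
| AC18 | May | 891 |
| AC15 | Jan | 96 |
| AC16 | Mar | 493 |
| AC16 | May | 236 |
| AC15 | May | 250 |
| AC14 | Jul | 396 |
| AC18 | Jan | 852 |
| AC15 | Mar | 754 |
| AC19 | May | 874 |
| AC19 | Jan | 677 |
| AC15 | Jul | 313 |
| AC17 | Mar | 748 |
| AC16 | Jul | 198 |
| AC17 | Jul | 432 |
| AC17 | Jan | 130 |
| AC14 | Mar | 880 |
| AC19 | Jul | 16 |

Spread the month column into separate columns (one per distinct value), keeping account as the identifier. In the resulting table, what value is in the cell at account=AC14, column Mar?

880

Wide layout: rows indexed by account, columns are the 4 distinct month values (Mar, Jul, Jan, May).
Cell (account=AC14, month=Mar) draws from the long row where account=AC14 and month=Mar, which has balance=880.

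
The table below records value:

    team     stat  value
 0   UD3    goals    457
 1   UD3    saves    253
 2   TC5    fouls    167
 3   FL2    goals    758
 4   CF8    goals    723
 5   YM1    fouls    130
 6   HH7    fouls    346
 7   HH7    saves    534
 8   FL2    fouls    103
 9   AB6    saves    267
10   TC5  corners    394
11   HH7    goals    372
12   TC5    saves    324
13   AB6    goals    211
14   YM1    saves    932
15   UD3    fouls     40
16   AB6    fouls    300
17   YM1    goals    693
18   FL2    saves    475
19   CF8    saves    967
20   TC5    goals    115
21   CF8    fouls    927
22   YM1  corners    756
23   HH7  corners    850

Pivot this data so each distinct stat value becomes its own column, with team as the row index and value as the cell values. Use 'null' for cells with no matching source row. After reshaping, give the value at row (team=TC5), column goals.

115

The long row with team=TC5, stat=goals has value=115.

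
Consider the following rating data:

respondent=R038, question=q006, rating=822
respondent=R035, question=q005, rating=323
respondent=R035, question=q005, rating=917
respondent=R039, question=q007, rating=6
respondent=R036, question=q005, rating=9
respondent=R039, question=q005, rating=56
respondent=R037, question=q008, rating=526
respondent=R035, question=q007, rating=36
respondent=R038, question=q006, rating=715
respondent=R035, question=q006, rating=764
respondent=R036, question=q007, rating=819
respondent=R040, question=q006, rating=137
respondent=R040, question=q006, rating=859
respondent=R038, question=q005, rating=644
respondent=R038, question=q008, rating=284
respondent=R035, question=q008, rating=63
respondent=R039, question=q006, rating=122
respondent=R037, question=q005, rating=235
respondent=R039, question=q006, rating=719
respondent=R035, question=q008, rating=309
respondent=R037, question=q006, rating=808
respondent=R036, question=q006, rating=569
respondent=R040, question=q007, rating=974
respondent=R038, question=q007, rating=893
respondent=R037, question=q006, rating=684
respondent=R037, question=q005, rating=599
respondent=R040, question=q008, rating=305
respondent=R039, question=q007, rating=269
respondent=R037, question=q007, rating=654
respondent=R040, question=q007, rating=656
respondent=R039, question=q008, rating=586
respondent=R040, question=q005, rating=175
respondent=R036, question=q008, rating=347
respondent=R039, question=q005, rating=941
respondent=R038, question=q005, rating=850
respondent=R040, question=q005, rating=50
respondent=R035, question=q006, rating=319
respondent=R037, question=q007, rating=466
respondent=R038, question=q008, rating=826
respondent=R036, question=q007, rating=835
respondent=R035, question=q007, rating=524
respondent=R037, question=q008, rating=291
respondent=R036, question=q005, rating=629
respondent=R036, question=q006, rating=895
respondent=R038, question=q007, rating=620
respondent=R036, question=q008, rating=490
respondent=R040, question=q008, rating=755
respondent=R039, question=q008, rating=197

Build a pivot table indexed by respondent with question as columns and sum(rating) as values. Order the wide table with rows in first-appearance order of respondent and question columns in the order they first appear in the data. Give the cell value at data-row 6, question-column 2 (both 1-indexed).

With rows in first-appearance order of respondent, row 6 is respondent=R040. question columns in first-appearance order: q006, q005, q007, q008; column 2 is q005.
Long rows with respondent=R040, question=q005: 175 + 50 = 225.

225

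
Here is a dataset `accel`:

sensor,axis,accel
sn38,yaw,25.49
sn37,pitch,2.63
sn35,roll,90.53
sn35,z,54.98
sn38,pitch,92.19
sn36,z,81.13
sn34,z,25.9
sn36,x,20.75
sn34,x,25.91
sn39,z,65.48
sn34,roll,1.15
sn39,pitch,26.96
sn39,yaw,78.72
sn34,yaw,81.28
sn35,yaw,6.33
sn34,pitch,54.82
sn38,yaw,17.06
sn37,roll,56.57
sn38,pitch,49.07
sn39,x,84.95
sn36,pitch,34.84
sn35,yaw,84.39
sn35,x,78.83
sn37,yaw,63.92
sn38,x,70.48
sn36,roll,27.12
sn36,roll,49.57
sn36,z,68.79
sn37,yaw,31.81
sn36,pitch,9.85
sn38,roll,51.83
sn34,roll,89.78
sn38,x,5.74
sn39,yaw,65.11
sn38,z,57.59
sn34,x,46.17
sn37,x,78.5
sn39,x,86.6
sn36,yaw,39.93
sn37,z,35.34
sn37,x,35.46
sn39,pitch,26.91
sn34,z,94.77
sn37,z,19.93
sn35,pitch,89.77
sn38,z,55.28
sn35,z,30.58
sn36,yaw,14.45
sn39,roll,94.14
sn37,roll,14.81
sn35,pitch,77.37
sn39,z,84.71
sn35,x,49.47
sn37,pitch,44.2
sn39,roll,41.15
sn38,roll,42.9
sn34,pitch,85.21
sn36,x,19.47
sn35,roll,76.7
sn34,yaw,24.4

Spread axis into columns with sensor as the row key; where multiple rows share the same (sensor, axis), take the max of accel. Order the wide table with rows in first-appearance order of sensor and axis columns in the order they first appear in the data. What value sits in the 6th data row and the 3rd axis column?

With rows in first-appearance order of sensor, row 6 is sensor=sn39. axis columns in first-appearance order: yaw, pitch, roll, z, x; column 3 is roll.
Long rows with sensor=sn39, axis=roll: max(94.14, 41.15) = 94.14.

94.14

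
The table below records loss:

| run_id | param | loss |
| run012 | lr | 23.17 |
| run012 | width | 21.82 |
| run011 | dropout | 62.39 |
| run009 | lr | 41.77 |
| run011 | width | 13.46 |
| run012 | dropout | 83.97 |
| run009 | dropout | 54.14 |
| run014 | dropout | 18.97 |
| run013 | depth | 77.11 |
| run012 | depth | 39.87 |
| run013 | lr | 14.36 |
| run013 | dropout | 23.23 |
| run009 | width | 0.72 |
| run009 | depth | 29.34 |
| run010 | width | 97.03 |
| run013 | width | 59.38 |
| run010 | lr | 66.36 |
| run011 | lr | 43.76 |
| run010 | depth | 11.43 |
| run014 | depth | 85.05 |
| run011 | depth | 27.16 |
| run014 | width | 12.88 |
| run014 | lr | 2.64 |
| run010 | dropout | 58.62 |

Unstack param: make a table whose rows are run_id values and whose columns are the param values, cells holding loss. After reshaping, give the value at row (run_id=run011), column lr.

Wide layout: rows indexed by run_id, columns are the 4 distinct param values (lr, width, dropout, depth).
Cell (run_id=run011, param=lr) draws from the long row where run_id=run011 and param=lr, which has loss=43.76.

43.76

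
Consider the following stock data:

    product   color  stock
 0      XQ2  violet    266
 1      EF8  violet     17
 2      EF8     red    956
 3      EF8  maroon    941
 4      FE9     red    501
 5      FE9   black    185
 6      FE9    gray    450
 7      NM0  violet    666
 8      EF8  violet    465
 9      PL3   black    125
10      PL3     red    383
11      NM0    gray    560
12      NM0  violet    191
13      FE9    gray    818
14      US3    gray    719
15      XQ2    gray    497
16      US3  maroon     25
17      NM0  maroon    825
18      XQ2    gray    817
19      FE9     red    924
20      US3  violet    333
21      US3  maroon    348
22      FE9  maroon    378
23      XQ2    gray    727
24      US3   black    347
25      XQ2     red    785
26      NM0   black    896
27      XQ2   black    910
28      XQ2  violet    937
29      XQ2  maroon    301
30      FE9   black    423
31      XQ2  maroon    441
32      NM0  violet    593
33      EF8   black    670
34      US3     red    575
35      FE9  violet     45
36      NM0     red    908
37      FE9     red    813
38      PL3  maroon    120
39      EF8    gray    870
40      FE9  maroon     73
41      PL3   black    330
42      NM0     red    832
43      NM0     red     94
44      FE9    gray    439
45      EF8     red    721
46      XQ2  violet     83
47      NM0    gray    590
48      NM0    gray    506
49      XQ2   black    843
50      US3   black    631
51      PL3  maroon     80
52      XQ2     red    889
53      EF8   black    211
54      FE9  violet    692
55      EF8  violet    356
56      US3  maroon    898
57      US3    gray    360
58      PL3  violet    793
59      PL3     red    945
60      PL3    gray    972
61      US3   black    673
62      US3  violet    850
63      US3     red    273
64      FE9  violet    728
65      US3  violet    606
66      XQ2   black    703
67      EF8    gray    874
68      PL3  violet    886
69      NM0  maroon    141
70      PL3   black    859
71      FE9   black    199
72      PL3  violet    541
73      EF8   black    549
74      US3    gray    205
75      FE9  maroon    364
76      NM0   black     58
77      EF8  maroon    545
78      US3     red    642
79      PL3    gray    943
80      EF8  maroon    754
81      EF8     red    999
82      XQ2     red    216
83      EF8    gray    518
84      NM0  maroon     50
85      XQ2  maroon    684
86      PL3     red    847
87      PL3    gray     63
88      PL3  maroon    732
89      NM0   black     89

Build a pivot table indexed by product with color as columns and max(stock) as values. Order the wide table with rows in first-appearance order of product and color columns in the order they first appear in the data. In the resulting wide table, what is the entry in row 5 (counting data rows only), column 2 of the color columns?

945

With rows in first-appearance order of product, row 5 is product=PL3. color columns in first-appearance order: violet, red, maroon, black, gray; column 2 is red.
Long rows with product=PL3, color=red: max(383, 945, 847) = 945.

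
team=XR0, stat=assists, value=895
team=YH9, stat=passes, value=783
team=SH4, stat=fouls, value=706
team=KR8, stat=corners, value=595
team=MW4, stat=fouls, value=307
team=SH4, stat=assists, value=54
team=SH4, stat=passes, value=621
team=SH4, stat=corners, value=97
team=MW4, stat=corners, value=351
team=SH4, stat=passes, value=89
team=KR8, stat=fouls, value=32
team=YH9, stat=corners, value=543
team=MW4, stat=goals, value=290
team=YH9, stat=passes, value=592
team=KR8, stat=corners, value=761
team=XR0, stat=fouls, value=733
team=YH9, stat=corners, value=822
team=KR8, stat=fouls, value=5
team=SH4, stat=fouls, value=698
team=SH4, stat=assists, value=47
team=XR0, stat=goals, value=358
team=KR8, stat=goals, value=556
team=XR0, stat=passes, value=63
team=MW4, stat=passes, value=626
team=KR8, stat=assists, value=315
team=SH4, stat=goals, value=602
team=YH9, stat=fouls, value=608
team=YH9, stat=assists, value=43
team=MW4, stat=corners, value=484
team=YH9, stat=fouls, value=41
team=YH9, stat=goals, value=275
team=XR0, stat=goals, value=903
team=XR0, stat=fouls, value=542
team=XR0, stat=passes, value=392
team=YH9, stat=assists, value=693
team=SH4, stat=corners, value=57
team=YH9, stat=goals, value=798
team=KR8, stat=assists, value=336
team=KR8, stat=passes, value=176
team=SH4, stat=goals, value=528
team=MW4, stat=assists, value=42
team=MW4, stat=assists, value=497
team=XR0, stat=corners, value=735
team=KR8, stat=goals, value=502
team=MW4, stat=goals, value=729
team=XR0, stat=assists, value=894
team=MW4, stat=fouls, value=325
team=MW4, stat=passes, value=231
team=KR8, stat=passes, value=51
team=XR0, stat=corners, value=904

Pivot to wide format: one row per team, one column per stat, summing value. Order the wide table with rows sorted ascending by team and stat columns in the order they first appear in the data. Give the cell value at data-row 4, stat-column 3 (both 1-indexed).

With rows sorted ascending by team, row 4 is team=XR0. stat columns in first-appearance order: assists, passes, fouls, corners, goals; column 3 is fouls.
Long rows with team=XR0, stat=fouls: 733 + 542 = 1275.

1275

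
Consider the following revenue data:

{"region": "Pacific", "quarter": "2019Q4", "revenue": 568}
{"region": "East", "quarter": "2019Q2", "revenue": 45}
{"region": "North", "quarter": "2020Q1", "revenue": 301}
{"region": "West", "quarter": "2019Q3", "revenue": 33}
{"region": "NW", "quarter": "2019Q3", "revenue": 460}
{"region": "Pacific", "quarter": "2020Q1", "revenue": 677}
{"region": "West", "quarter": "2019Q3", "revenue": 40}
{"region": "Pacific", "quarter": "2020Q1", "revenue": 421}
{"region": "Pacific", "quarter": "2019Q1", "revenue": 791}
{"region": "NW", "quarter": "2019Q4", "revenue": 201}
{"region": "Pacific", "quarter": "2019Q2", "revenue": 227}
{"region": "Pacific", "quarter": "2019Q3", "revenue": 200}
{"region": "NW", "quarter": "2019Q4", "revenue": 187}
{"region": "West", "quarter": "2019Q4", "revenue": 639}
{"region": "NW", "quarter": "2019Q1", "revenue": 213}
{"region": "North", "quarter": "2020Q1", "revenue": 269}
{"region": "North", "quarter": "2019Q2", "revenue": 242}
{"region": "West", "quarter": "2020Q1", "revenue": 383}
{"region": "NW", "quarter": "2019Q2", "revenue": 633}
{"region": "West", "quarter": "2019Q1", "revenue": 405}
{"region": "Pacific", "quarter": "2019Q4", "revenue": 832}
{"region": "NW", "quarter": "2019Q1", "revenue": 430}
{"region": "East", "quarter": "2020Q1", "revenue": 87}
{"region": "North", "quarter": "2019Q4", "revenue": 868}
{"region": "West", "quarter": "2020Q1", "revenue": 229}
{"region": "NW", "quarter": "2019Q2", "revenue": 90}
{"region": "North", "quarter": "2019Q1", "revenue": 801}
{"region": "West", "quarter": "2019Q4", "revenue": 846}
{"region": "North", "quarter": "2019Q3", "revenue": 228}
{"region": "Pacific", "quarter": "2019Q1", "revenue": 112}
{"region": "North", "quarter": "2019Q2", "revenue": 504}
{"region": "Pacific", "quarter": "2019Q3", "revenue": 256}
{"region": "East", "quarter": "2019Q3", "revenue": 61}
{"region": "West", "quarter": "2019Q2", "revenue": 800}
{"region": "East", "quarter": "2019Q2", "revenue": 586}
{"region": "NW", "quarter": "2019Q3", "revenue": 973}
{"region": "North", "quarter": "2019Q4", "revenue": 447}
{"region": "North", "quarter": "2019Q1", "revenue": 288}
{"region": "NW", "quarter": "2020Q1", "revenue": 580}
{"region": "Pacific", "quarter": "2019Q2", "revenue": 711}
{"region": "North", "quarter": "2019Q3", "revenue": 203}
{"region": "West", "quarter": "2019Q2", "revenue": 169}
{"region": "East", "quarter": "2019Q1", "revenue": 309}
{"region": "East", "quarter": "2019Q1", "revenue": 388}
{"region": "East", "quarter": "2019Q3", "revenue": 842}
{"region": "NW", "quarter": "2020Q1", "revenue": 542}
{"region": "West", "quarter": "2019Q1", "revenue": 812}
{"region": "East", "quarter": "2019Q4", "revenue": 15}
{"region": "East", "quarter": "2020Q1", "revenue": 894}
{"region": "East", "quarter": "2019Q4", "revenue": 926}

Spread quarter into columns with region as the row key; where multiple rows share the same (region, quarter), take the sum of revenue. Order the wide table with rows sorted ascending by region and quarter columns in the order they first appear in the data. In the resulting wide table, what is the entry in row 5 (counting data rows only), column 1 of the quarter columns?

1485

With rows sorted ascending by region, row 5 is region=West. quarter columns in first-appearance order: 2019Q4, 2019Q2, 2020Q1, 2019Q3, 2019Q1; column 1 is 2019Q4.
Long rows with region=West, quarter=2019Q4: 639 + 846 = 1485.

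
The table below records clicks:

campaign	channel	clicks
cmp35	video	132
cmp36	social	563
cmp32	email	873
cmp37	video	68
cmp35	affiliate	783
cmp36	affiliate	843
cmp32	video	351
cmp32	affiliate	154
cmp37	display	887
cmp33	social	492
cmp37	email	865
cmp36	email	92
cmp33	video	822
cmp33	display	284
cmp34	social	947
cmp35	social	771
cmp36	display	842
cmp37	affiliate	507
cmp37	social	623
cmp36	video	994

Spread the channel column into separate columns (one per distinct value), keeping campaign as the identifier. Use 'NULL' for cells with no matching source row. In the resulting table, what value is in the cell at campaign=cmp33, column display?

The long row with campaign=cmp33, channel=display has clicks=284.

284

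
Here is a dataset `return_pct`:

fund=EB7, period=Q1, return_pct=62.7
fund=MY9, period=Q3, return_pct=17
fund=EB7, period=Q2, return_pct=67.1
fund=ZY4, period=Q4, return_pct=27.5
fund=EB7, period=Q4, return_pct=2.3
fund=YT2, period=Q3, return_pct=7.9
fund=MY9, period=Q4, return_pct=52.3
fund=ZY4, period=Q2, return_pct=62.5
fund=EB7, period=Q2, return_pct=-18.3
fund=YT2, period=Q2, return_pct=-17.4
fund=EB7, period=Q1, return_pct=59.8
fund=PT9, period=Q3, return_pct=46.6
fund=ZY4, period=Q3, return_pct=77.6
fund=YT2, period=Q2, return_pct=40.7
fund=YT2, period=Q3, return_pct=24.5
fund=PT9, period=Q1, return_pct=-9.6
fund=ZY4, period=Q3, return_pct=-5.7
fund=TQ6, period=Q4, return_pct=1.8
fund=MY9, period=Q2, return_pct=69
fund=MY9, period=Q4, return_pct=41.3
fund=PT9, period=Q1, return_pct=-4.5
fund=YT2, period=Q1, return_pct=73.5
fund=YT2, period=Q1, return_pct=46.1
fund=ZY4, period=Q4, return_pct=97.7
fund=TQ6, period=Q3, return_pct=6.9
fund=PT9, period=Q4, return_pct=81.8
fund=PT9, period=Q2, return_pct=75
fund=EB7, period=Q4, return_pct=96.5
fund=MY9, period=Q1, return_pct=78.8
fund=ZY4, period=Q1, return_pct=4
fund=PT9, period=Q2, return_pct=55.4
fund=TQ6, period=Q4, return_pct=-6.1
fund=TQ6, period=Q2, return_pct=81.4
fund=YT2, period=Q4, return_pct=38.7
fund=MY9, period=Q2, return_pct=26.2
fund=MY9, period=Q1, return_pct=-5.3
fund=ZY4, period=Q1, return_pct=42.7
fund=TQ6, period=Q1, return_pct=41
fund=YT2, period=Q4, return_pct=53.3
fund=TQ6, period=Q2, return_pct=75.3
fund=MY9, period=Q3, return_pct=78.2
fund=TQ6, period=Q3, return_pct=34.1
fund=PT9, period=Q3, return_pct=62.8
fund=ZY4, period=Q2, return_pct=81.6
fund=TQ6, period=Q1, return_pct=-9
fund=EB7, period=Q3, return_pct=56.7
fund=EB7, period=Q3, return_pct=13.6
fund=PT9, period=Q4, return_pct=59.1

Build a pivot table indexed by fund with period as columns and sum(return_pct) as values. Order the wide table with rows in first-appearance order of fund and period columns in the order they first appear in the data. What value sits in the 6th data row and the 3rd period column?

156.7

With rows in first-appearance order of fund, row 6 is fund=TQ6. period columns in first-appearance order: Q1, Q3, Q2, Q4; column 3 is Q2.
Long rows with fund=TQ6, period=Q2: 81.4 + 75.3 = 156.7.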